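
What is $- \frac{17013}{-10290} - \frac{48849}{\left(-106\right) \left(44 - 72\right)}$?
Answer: $- \frac{10765753}{727160} \approx -14.805$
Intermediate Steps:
$- \frac{17013}{-10290} - \frac{48849}{\left(-106\right) \left(44 - 72\right)} = \left(-17013\right) \left(- \frac{1}{10290}\right) - \frac{48849}{\left(-106\right) \left(-28\right)} = \frac{5671}{3430} - \frac{48849}{2968} = - \frac{10765753}{727160}$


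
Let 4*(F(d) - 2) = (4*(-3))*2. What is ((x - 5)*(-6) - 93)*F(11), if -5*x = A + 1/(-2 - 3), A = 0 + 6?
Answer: 5604/25 ≈ 224.16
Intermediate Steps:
A = 6
F(d) = -4 (F(d) = 2 + ((4*(-3))*2)/4 = 2 + (-12*2)/4 = 2 + (¼)*(-24) = 2 - 6 = -4)
x = -29/25 (x = -(6 + 1/(-2 - 3))/5 = -(6 + 1/(-5))/5 = -(6 - ⅕)/5 = -⅕*29/5 = -29/25 ≈ -1.1600)
((x - 5)*(-6) - 93)*F(11) = ((-29/25 - 5)*(-6) - 93)*(-4) = (-154/25*(-6) - 93)*(-4) = (924/25 - 93)*(-4) = -1401/25*(-4) = 5604/25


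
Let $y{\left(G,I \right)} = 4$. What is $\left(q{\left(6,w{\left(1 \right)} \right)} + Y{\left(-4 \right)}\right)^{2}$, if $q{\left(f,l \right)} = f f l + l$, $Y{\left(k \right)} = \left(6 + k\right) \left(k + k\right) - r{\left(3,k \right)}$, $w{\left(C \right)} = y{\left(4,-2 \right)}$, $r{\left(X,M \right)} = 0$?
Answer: $17424$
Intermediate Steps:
$w{\left(C \right)} = 4$
$Y{\left(k \right)} = 2 k \left(6 + k\right)$ ($Y{\left(k \right)} = \left(6 + k\right) \left(k + k\right) - 0 = \left(6 + k\right) 2 k + 0 = 2 k \left(6 + k\right) + 0 = 2 k \left(6 + k\right)$)
$q{\left(f,l \right)} = l + l f^{2}$ ($q{\left(f,l \right)} = f^{2} l + l = l f^{2} + l = l + l f^{2}$)
$\left(q{\left(6,w{\left(1 \right)} \right)} + Y{\left(-4 \right)}\right)^{2} = \left(4 \left(1 + 6^{2}\right) + 2 \left(-4\right) \left(6 - 4\right)\right)^{2} = \left(4 \left(1 + 36\right) + 2 \left(-4\right) 2\right)^{2} = \left(4 \cdot 37 - 16\right)^{2} = \left(148 - 16\right)^{2} = 132^{2} = 17424$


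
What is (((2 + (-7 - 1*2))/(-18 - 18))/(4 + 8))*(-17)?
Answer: -119/432 ≈ -0.27546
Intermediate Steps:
(((2 + (-7 - 1*2))/(-18 - 18))/(4 + 8))*(-17) = (((2 + (-7 - 2))/(-36))/12)*(-17) = (((2 - 9)*(-1/36))*(1/12))*(-17) = (-7*(-1/36)*(1/12))*(-17) = ((7/36)*(1/12))*(-17) = (7/432)*(-17) = -119/432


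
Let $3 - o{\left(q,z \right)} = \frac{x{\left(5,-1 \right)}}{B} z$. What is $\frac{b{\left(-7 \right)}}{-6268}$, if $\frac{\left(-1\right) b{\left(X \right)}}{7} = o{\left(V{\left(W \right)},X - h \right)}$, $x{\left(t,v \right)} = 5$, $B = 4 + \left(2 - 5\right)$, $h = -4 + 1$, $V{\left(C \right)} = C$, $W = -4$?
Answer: $\frac{161}{6268} \approx 0.025686$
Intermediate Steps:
$h = -3$
$B = 1$ ($B = 4 - 3 = 1$)
$o{\left(q,z \right)} = 3 - 5 z$ ($o{\left(q,z \right)} = 3 - \frac{5}{1} z = 3 - 5 \cdot 1 z = 3 - 5 z$)
$b{\left(X \right)} = 84 + 35 X$ ($b{\left(X \right)} = - 7 \left(3 - 5 \left(X - -3\right)\right) = - 7 \left(3 - 5 \left(X + 3\right)\right) = - 7 \left(3 - 5 \left(3 + X\right)\right) = - 7 \left(3 - \left(15 + 5 X\right)\right) = - 7 \left(-12 - 5 X\right) = 84 + 35 X$)
$\frac{b{\left(-7 \right)}}{-6268} = \frac{84 + 35 \left(-7\right)}{-6268} = \left(84 - 245\right) \left(- \frac{1}{6268}\right) = \left(-161\right) \left(- \frac{1}{6268}\right) = \frac{161}{6268}$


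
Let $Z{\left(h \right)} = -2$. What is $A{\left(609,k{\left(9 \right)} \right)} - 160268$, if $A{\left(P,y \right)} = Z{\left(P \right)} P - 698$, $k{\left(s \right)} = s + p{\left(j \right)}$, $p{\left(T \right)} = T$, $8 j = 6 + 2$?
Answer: $-162184$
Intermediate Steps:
$j = 1$ ($j = \frac{6 + 2}{8} = \frac{1}{8} \cdot 8 = 1$)
$k{\left(s \right)} = 1 + s$ ($k{\left(s \right)} = s + 1 = 1 + s$)
$A{\left(P,y \right)} = -698 - 2 P$ ($A{\left(P,y \right)} = - 2 P - 698 = -698 - 2 P$)
$A{\left(609,k{\left(9 \right)} \right)} - 160268 = \left(-698 - 1218\right) - 160268 = -1916 - 160268 = -162184$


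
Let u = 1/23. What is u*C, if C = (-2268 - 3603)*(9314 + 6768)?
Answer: -94417422/23 ≈ -4.1051e+6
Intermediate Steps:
u = 1/23 ≈ 0.043478
C = -94417422 (C = -5871*16082 = -94417422)
u*C = (1/23)*(-94417422) = -94417422/23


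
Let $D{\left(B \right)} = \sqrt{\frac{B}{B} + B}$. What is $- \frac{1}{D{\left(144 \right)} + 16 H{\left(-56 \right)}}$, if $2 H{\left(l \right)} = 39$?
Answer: $- \frac{312}{97199} + \frac{\sqrt{145}}{97199} \approx -0.003086$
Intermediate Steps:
$H{\left(l \right)} = \frac{39}{2}$ ($H{\left(l \right)} = \frac{1}{2} \cdot 39 = \frac{39}{2}$)
$D{\left(B \right)} = \sqrt{1 + B}$
$- \frac{1}{D{\left(144 \right)} + 16 H{\left(-56 \right)}} = - \frac{1}{\sqrt{1 + 144} + 16 \cdot \frac{39}{2}} = - \frac{1}{\sqrt{145} + 312} = - \frac{1}{312 + \sqrt{145}}$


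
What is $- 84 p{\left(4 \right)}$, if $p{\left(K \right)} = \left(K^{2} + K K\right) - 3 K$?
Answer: $-1680$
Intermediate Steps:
$p{\left(K \right)} = - 3 K + 2 K^{2}$ ($p{\left(K \right)} = \left(K^{2} + K^{2}\right) - 3 K = 2 K^{2} - 3 K = - 3 K + 2 K^{2}$)
$- 84 p{\left(4 \right)} = - 84 \cdot 4 \left(-3 + 2 \cdot 4\right) = - 84 \cdot 4 \left(-3 + 8\right) = - 84 \cdot 4 \cdot 5 = \left(-84\right) 20 = -1680$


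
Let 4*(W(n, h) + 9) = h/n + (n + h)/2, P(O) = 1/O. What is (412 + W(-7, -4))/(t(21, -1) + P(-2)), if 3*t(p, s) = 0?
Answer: -22499/28 ≈ -803.54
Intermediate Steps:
t(p, s) = 0 (t(p, s) = (1/3)*0 = 0)
W(n, h) = -9 + h/8 + n/8 + h/(4*n) (W(n, h) = -9 + (h/n + (n + h)/2)/4 = -9 + (h/n + (h + n)*(1/2))/4 = -9 + (h/n + (h/2 + n/2))/4 = -9 + (h/2 + n/2 + h/n)/4 = -9 + (h/8 + n/8 + h/(4*n)) = -9 + h/8 + n/8 + h/(4*n))
(412 + W(-7, -4))/(t(21, -1) + P(-2)) = (412 + (1/8)*(2*(-4) - 7*(-72 - 4 - 7))/(-7))/(0 + 1/(-2)) = (412 + (1/8)*(-1/7)*(-8 - 7*(-83)))/(0 - 1/2) = (412 + (1/8)*(-1/7)*(-8 + 581))/(-1/2) = (412 + (1/8)*(-1/7)*573)*(-2) = (412 - 573/56)*(-2) = (22499/56)*(-2) = -22499/28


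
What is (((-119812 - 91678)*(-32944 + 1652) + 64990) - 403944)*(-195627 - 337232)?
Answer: -3526250982694234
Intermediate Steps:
(((-119812 - 91678)*(-32944 + 1652) + 64990) - 403944)*(-195627 - 337232) = ((-211490*(-31292) + 64990) - 403944)*(-532859) = ((6617945080 + 64990) - 403944)*(-532859) = (6618010070 - 403944)*(-532859) = 6617606126*(-532859) = -3526250982694234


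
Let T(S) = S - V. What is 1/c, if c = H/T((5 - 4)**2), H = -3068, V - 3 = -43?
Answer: -41/3068 ≈ -0.013364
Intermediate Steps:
V = -40 (V = 3 - 43 = -40)
T(S) = 40 + S (T(S) = S - 1*(-40) = S + 40 = 40 + S)
c = -3068/41 (c = -3068/(40 + (5 - 4)**2) = -3068/(40 + 1**2) = -3068/(40 + 1) = -3068/41 ≈ -74.829)
1/c = 1/(-3068/41) = -41/3068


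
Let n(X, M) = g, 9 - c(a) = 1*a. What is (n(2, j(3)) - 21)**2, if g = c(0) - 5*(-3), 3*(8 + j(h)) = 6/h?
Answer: 9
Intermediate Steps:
c(a) = 9 - a
j(h) = -8 + 2/h (j(h) = -8 + (6/h)/3 = -8 + 2/h)
g = 24 (g = (9 - 1*0) - 5*(-3) = (9 + 0) + 15 = 9 + 15 = 24)
n(X, M) = 24
(n(2, j(3)) - 21)**2 = (24 - 21)**2 = 3**2 = 9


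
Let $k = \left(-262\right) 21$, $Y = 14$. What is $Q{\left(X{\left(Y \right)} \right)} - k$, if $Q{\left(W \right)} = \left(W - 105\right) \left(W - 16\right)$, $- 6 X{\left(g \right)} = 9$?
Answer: $\frac{29463}{4} \approx 7365.8$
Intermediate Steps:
$X{\left(g \right)} = - \frac{3}{2}$ ($X{\left(g \right)} = \left(- \frac{1}{6}\right) 9 = - \frac{3}{2}$)
$Q{\left(W \right)} = \left(-105 + W\right) \left(-16 + W\right)$
$k = -5502$
$Q{\left(X{\left(Y \right)} \right)} - k = \left(1680 + \left(- \frac{3}{2}\right)^{2} - - \frac{363}{2}\right) - -5502 = \left(1680 + \frac{9}{4} + \frac{363}{2}\right) + 5502 = \frac{7455}{4} + 5502 = \frac{29463}{4}$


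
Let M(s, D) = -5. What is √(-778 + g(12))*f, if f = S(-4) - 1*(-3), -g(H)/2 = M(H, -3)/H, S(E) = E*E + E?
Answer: 5*I*√27978/2 ≈ 418.17*I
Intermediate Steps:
S(E) = E + E² (S(E) = E² + E = E + E²)
g(H) = 10/H (g(H) = -(-10)/H = 10/H)
f = 15 (f = -4*(1 - 4) - 1*(-3) = -4*(-3) + 3 = 12 + 3 = 15)
√(-778 + g(12))*f = √(-778 + 10/12)*15 = √(-778 + 10*(1/12))*15 = √(-778 + ⅚)*15 = √(-4663/6)*15 = (I*√27978/6)*15 = 5*I*√27978/2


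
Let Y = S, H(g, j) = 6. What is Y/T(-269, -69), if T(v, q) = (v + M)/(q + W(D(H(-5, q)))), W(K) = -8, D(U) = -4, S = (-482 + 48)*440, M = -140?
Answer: -14703920/409 ≈ -35951.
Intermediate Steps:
S = -190960 (S = -434*440 = -190960)
Y = -190960
T(v, q) = (-140 + v)/(-8 + q) (T(v, q) = (v - 140)/(q - 8) = (-140 + v)/(-8 + q))
Y/T(-269, -69) = -190960*(-8 - 69)/(-140 - 269) = -190960/(-409/(-77)) = -190960/((-1/77*(-409))) = -190960/409/77 = -190960*77/409 = -14703920/409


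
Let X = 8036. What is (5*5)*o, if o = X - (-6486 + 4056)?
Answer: 261650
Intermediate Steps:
o = 10466 (o = 8036 - (-6486 + 4056) = 8036 - 1*(-2430) = 8036 + 2430 = 10466)
(5*5)*o = (5*5)*10466 = 25*10466 = 261650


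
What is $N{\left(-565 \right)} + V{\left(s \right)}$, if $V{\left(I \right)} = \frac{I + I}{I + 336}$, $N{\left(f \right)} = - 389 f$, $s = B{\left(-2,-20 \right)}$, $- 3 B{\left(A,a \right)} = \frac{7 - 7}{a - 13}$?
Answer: $219785$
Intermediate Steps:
$B{\left(A,a \right)} = 0$ ($B{\left(A,a \right)} = - \frac{\left(7 - 7\right) \frac{1}{a - 13}}{3} = - \frac{0 \frac{1}{-13 + a}}{3} = \left(- \frac{1}{3}\right) 0 = 0$)
$s = 0$
$V{\left(I \right)} = \frac{2 I}{336 + I}$
$N{\left(-565 \right)} + V{\left(s \right)} = \left(-389\right) \left(-565\right) + 2 \cdot 0 \frac{1}{336 + 0} = 219785 + 2 \cdot 0 \cdot \frac{1}{336} = 219785 + 0 = 219785$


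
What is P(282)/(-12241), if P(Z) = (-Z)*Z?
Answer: 79524/12241 ≈ 6.4965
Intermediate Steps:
P(Z) = -Z²
P(282)/(-12241) = -1*282²/(-12241) = -1*79524*(-1/12241) = -79524*(-1/12241) = 79524/12241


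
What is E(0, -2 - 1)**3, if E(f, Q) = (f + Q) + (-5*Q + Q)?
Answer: 729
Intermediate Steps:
E(f, Q) = f - 3*Q (E(f, Q) = (Q + f) - 4*Q = f - 3*Q)
E(0, -2 - 1)**3 = (0 - 3*(-2 - 1))**3 = (0 - 3*(-3))**3 = (0 + 9)**3 = 9**3 = 729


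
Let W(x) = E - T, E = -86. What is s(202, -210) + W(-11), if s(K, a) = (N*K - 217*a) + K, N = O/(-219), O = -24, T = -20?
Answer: 3338154/73 ≈ 45728.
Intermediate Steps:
N = 8/73 (N = -24/(-219) = -24*(-1/219) = 8/73 ≈ 0.10959)
W(x) = -66 (W(x) = -86 - 1*(-20) = -86 + 20 = -66)
s(K, a) = -217*a + 81*K/73 (s(K, a) = (8*K/73 - 217*a) + K = (-217*a + 8*K/73) + K = -217*a + 81*K/73)
s(202, -210) + W(-11) = (-217*(-210) + (81/73)*202) - 66 = (45570 + 16362/73) - 66 = 3342972/73 - 66 = 3338154/73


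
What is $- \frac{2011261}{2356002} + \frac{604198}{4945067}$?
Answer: $- \frac{8522328703091}{11650587742134} \approx -0.73149$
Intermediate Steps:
$- \frac{2011261}{2356002} + \frac{604198}{4945067} = - \frac{8522328703091}{11650587742134}$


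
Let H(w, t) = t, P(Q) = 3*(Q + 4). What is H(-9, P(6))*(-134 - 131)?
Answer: -7950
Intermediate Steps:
P(Q) = 12 + 3*Q (P(Q) = 3*(4 + Q) = 12 + 3*Q)
H(-9, P(6))*(-134 - 131) = (12 + 3*6)*(-134 - 131) = (12 + 18)*(-265) = 30*(-265) = -7950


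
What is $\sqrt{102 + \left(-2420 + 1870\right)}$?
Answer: $8 i \sqrt{7} \approx 21.166 i$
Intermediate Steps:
$\sqrt{102 + \left(-2420 + 1870\right)} = \sqrt{102 - 550} = \sqrt{-448} = 8 i \sqrt{7}$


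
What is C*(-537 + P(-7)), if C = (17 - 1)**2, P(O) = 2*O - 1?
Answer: -141312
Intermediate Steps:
P(O) = -1 + 2*O
C = 256 (C = 16**2 = 256)
C*(-537 + P(-7)) = 256*(-537 + (-1 + 2*(-7))) = 256*(-537 + (-1 - 14)) = 256*(-537 - 15) = 256*(-552) = -141312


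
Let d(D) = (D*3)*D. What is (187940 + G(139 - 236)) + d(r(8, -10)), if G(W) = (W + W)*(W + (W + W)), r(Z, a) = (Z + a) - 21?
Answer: 245981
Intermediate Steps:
r(Z, a) = -21 + Z + a
G(W) = 6*W² (G(W) = (2*W)*(W + 2*W) = (2*W)*(3*W) = 6*W²)
d(D) = 3*D² (d(D) = (3*D)*D = 3*D²)
(187940 + G(139 - 236)) + d(r(8, -10)) = (187940 + 6*(139 - 236)²) + 3*(-21 + 8 - 10)² = (187940 + 6*(-97)²) + 3*(-23)² = (187940 + 6*9409) + 3*529 = (187940 + 56454) + 1587 = 244394 + 1587 = 245981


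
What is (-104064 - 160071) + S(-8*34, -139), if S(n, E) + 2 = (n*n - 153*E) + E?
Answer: -169025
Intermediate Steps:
S(n, E) = -2 + n**2 - 152*E (S(n, E) = -2 + ((n*n - 153*E) + E) = -2 + ((n**2 - 153*E) + E) = -2 + (n**2 - 152*E) = -2 + n**2 - 152*E)
(-104064 - 160071) + S(-8*34, -139) = (-104064 - 160071) + (-2 + (-8*34)**2 - 152*(-139)) = -264135 + (-2 + (-272)**2 + 21128) = -264135 + (-2 + 73984 + 21128) = -264135 + 95110 = -169025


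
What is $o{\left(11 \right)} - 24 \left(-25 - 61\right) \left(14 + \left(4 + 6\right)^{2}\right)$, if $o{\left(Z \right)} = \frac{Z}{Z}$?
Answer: $235297$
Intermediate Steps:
$o{\left(Z \right)} = 1$
$o{\left(11 \right)} - 24 \left(-25 - 61\right) \left(14 + \left(4 + 6\right)^{2}\right) = 1 - 24 \left(-25 - 61\right) \left(14 + \left(4 + 6\right)^{2}\right) = 1 - 24 \left(- 86 \left(14 + 10^{2}\right)\right) = 1 - 24 \left(- 86 \left(14 + 100\right)\right) = 1 - 24 \left(\left(-86\right) 114\right) = 1 - -235296 = 1 + 235296 = 235297$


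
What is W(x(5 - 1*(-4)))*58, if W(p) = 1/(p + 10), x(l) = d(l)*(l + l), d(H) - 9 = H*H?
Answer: 29/815 ≈ 0.035583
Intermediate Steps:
d(H) = 9 + H**2 (d(H) = 9 + H*H = 9 + H**2)
x(l) = 2*l*(9 + l**2) (x(l) = (9 + l**2)*(l + l) = (9 + l**2)*(2*l) = 2*l*(9 + l**2))
W(p) = 1/(10 + p)
W(x(5 - 1*(-4)))*58 = 58/(10 + 2*(5 - 1*(-4))*(9 + (5 - 1*(-4))**2)) = 58/(10 + 2*(5 + 4)*(9 + (5 + 4)**2)) = 58/(10 + 2*9*(9 + 9**2)) = 58/(10 + 2*9*(9 + 81)) = 58/(10 + 2*9*90) = 58/(10 + 1620) = 58/1630 = (1/1630)*58 = 29/815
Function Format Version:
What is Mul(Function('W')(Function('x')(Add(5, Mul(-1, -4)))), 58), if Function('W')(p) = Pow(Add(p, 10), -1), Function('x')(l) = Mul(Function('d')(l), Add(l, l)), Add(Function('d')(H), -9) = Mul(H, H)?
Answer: Rational(29, 815) ≈ 0.035583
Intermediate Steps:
Function('d')(H) = Add(9, Pow(H, 2)) (Function('d')(H) = Add(9, Mul(H, H)) = Add(9, Pow(H, 2)))
Function('x')(l) = Mul(2, l, Add(9, Pow(l, 2))) (Function('x')(l) = Mul(Add(9, Pow(l, 2)), Add(l, l)) = Mul(Add(9, Pow(l, 2)), Mul(2, l)) = Mul(2, l, Add(9, Pow(l, 2))))
Function('W')(p) = Pow(Add(10, p), -1)
Mul(Function('W')(Function('x')(Add(5, Mul(-1, -4)))), 58) = Mul(Pow(Add(10, Mul(2, Add(5, Mul(-1, -4)), Add(9, Pow(Add(5, Mul(-1, -4)), 2)))), -1), 58) = Mul(Pow(Add(10, Mul(2, Add(5, 4), Add(9, Pow(Add(5, 4), 2)))), -1), 58) = Mul(Pow(Add(10, Mul(2, 9, Add(9, Pow(9, 2)))), -1), 58) = Mul(Pow(Add(10, Mul(2, 9, Add(9, 81))), -1), 58) = Mul(Pow(Add(10, Mul(2, 9, 90)), -1), 58) = Mul(Pow(Add(10, 1620), -1), 58) = Mul(Pow(1630, -1), 58) = Mul(Rational(1, 1630), 58) = Rational(29, 815)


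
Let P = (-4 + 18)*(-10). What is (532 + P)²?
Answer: 153664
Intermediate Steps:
P = -140 (P = 14*(-10) = -140)
(532 + P)² = (532 - 140)² = 392² = 153664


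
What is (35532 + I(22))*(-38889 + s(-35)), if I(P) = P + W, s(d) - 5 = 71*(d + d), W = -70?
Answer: -1556115336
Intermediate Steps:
s(d) = 5 + 142*d (s(d) = 5 + 71*(d + d) = 5 + 71*(2*d) = 5 + 142*d)
I(P) = -70 + P (I(P) = P - 70 = -70 + P)
(35532 + I(22))*(-38889 + s(-35)) = (35532 + (-70 + 22))*(-38889 + (5 + 142*(-35))) = (35532 - 48)*(-38889 + (5 - 4970)) = 35484*(-38889 - 4965) = 35484*(-43854) = -1556115336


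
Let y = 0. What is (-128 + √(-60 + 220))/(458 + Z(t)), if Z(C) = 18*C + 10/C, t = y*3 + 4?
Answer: -256/1065 + 8*√10/1065 ≈ -0.21662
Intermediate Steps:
t = 4 (t = 0*3 + 4 = 0 + 4 = 4)
Z(C) = 10/C + 18*C
(-128 + √(-60 + 220))/(458 + Z(t)) = (-128 + √(-60 + 220))/(458 + (10/4 + 18*4)) = (-128 + √160)/(458 + (10*(¼) + 72)) = (-128 + 4*√10)/(458 + (5/2 + 72)) = (-128 + 4*√10)/(458 + 149/2) = (-128 + 4*√10)/(1065/2) = 2*(-128 + 4*√10)/1065 = -256/1065 + 8*√10/1065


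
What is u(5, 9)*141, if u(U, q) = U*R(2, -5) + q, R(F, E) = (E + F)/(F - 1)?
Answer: -846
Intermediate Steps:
R(F, E) = (E + F)/(-1 + F)
u(U, q) = q - 3*U (u(U, q) = U*((-5 + 2)/(-1 + 2)) + q = U*(-3/1) + q = U*(1*(-3)) + q = U*(-3) + q = -3*U + q = q - 3*U)
u(5, 9)*141 = (9 - 3*5)*141 = (9 - 15)*141 = -6*141 = -846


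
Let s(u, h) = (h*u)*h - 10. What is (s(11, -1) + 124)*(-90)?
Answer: -11250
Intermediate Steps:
s(u, h) = -10 + u*h² (s(u, h) = u*h² - 10 = -10 + u*h²)
(s(11, -1) + 124)*(-90) = ((-10 + 11*(-1)²) + 124)*(-90) = ((-10 + 11*1) + 124)*(-90) = ((-10 + 11) + 124)*(-90) = (1 + 124)*(-90) = 125*(-90) = -11250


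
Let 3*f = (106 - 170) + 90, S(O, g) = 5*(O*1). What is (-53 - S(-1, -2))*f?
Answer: -416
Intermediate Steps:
S(O, g) = 5*O
f = 26/3 (f = ((106 - 170) + 90)/3 = (-64 + 90)/3 = (⅓)*26 = 26/3 ≈ 8.6667)
(-53 - S(-1, -2))*f = (-53 - 5*(-1))*(26/3) = (-53 - 1*(-5))*(26/3) = (-53 + 5)*(26/3) = -48*26/3 = -416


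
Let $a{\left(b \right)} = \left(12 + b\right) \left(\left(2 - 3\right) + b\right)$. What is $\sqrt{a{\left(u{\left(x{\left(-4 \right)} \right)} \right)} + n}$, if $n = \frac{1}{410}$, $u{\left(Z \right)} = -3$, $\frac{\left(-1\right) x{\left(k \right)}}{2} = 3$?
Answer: $\frac{i \sqrt{6051190}}{410} \approx 5.9998 i$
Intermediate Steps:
$x{\left(k \right)} = -6$ ($x{\left(k \right)} = \left(-2\right) 3 = -6$)
$a{\left(b \right)} = \left(-1 + b\right) \left(12 + b\right)$ ($a{\left(b \right)} = \left(12 + b\right) \left(\left(2 - 3\right) + b\right) = \left(12 + b\right) \left(-1 + b\right) = \left(-1 + b\right) \left(12 + b\right)$)
$n = \frac{1}{410} \approx 0.002439$
$\sqrt{a{\left(u{\left(x{\left(-4 \right)} \right)} \right)} + n} = \sqrt{\left(-12 + \left(-3\right)^{2} + 11 \left(-3\right)\right) + \frac{1}{410}} = \sqrt{\left(-12 + 9 - 33\right) + \frac{1}{410}} = \sqrt{-36 + \frac{1}{410}} = \sqrt{- \frac{14759}{410}} = \frac{i \sqrt{6051190}}{410}$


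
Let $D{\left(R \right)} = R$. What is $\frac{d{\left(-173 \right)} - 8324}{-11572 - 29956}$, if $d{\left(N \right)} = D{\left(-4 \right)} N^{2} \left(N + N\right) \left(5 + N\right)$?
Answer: $\frac{1739714993}{10382} \approx 1.6757 \cdot 10^{5}$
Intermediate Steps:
$d{\left(N \right)} = - 8 N^{3} \left(5 + N\right)$ ($d{\left(N \right)} = - 4 N^{2} \left(N + N\right) \left(5 + N\right) = - 4 N^{2} \cdot 2 N \left(5 + N\right) = - 8 N^{3} \left(5 + N\right)$)
$\frac{d{\left(-173 \right)} - 8324}{-11572 - 29956} = \frac{8 \left(-173\right)^{3} \left(-5 - -173\right) - 8324}{-11572 - 29956} = \frac{8 \left(-5177717\right) \left(-5 + 173\right) - 8324}{-41528} = \left(8 \left(-5177717\right) 168 - 8324\right) \left(- \frac{1}{41528}\right) = \left(-6958851648 - 8324\right) \left(- \frac{1}{41528}\right) = \left(-6958859972\right) \left(- \frac{1}{41528}\right) = \frac{1739714993}{10382}$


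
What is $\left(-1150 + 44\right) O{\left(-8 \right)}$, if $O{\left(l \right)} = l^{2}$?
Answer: $-70784$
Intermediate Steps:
$\left(-1150 + 44\right) O{\left(-8 \right)} = \left(-1150 + 44\right) \left(-8\right)^{2} = \left(-1106\right) 64 = -70784$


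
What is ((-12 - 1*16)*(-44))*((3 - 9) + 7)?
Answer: 1232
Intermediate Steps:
((-12 - 1*16)*(-44))*((3 - 9) + 7) = ((-12 - 16)*(-44))*(-6 + 7) = -28*(-44)*1 = 1232*1 = 1232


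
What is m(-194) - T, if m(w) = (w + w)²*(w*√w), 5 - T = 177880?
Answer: 177875 - 29205536*I*√194 ≈ 1.7788e+5 - 4.0679e+8*I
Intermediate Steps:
T = -177875 (T = 5 - 1*177880 = 5 - 177880 = -177875)
m(w) = 4*w^(7/2) (m(w) = (2*w)²*w^(3/2) = (4*w²)*w^(3/2) = 4*w^(7/2))
m(-194) - T = 4*(-194)^(7/2) - 1*(-177875) = 4*(-7301384*I*√194) + 177875 = -29205536*I*√194 + 177875 = 177875 - 29205536*I*√194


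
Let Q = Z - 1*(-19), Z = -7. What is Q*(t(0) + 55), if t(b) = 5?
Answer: 720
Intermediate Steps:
Q = 12 (Q = -7 - 1*(-19) = -7 + 19 = 12)
Q*(t(0) + 55) = 12*(5 + 55) = 12*60 = 720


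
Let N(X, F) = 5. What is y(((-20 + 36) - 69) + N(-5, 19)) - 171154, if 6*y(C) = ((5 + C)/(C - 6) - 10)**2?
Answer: -2994263375/17496 ≈ -1.7114e+5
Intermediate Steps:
y(C) = (-10 + (5 + C)/(-6 + C))**2/6 (y(C) = ((5 + C)/(C - 6) - 10)**2/6 = ((5 + C)/(-6 + C) - 10)**2/6 = (-10 + (5 + C)/(-6 + C))**2/6)
y(((-20 + 36) - 69) + N(-5, 19)) - 171154 = (-65 + 9*(((-20 + 36) - 69) + 5))**2/(6*(-6 + (((-20 + 36) - 69) + 5))**2) - 171154 = (-65 + 9*((16 - 69) + 5))**2/(6*(-6 + ((16 - 69) + 5))**2) - 171154 = (-65 + 9*(-53 + 5))**2/(6*(-6 + (-53 + 5))**2) - 171154 = (-65 + 9*(-48))**2/(6*(-6 - 48)**2) - 171154 = (1/6)*(-65 - 432)**2/(-54)**2 - 171154 = (1/6)*(-497)**2*(1/2916) - 171154 = (1/6)*247009*(1/2916) - 171154 = 247009/17496 - 171154 = -2994263375/17496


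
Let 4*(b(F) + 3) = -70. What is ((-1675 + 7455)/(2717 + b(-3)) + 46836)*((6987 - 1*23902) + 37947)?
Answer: 5312643407456/5393 ≈ 9.8510e+8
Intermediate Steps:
b(F) = -41/2 (b(F) = -3 + (¼)*(-70) = -3 - 35/2 = -41/2)
((-1675 + 7455)/(2717 + b(-3)) + 46836)*((6987 - 1*23902) + 37947) = ((-1675 + 7455)/(2717 - 41/2) + 46836)*((6987 - 1*23902) + 37947) = (5780/(5393/2) + 46836)*((6987 - 23902) + 37947) = (5780*(2/5393) + 46836)*(-16915 + 37947) = (11560/5393 + 46836)*21032 = (252598108/5393)*21032 = 5312643407456/5393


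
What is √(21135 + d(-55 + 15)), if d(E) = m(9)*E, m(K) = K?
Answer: 5*√831 ≈ 144.14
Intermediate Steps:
d(E) = 9*E
√(21135 + d(-55 + 15)) = √(21135 + 9*(-55 + 15)) = √(21135 + 9*(-40)) = √(21135 - 360) = √20775 = 5*√831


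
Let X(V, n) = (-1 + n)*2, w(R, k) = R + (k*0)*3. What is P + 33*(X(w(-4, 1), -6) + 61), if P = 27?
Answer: 1578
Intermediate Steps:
w(R, k) = R (w(R, k) = R + 0*3 = R + 0 = R)
X(V, n) = -2 + 2*n
P + 33*(X(w(-4, 1), -6) + 61) = 27 + 33*((-2 + 2*(-6)) + 61) = 27 + 33*((-2 - 12) + 61) = 27 + 33*(-14 + 61) = 27 + 33*47 = 27 + 1551 = 1578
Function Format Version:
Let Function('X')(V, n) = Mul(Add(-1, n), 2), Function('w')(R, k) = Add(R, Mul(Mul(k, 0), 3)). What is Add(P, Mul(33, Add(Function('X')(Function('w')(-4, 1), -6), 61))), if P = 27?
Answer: 1578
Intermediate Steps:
Function('w')(R, k) = R (Function('w')(R, k) = Add(R, Mul(0, 3)) = Add(R, 0) = R)
Function('X')(V, n) = Add(-2, Mul(2, n))
Add(P, Mul(33, Add(Function('X')(Function('w')(-4, 1), -6), 61))) = Add(27, Mul(33, Add(Add(-2, Mul(2, -6)), 61))) = Add(27, Mul(33, Add(Add(-2, -12), 61))) = Add(27, Mul(33, Add(-14, 61))) = Add(27, Mul(33, 47)) = Add(27, 1551) = 1578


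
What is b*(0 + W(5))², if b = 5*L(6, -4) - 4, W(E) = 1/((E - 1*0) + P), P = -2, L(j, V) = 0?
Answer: -4/9 ≈ -0.44444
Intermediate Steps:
W(E) = 1/(-2 + E) (W(E) = 1/((E - 1*0) - 2) = 1/((E + 0) - 2) = 1/(E - 2) = 1/(-2 + E))
b = -4 (b = 5*0 - 4 = 0 - 4 = -4)
b*(0 + W(5))² = -4*(0 + 1/(-2 + 5))² = -4*(0 + 1/3)² = -4*(0 + ⅓)² = -4*(⅓)² = -4*⅑ = -4/9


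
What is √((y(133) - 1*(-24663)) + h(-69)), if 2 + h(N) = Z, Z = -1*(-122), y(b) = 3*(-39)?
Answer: √24666 ≈ 157.05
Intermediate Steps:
y(b) = -117
Z = 122
h(N) = 120 (h(N) = -2 + 122 = 120)
√((y(133) - 1*(-24663)) + h(-69)) = √((-117 - 1*(-24663)) + 120) = √((-117 + 24663) + 120) = √(24546 + 120) = √24666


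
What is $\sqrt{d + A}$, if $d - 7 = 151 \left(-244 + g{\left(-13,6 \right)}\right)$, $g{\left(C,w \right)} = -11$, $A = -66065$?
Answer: $i \sqrt{104563} \approx 323.36 i$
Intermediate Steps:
$d = -38498$ ($d = 7 + 151 \left(-244 - 11\right) = 7 + 151 \left(-255\right) = 7 - 38505 = -38498$)
$\sqrt{d + A} = \sqrt{-38498 - 66065} = \sqrt{-104563} = i \sqrt{104563}$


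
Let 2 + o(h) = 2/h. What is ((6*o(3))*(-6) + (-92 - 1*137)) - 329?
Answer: -510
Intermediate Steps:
o(h) = -2 + 2/h
((6*o(3))*(-6) + (-92 - 1*137)) - 329 = ((6*(-2 + 2/3))*(-6) + (-92 - 1*137)) - 329 = ((6*(-2 + 2*(⅓)))*(-6) + (-92 - 137)) - 329 = ((6*(-2 + ⅔))*(-6) - 229) - 329 = ((6*(-4/3))*(-6) - 229) - 329 = (-8*(-6) - 229) - 329 = (48 - 229) - 329 = -181 - 329 = -510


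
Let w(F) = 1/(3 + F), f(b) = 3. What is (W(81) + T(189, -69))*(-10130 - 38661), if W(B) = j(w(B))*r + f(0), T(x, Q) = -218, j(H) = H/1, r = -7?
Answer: 125929571/12 ≈ 1.0494e+7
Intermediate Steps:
j(H) = H (j(H) = H*1 = H)
W(B) = 3 - 7/(3 + B) (W(B) = -7/(3 + B) + 3 = 3 - 7/(3 + B))
(W(81) + T(189, -69))*(-10130 - 38661) = ((2 + 3*81)/(3 + 81) - 218)*(-10130 - 38661) = ((2 + 243)/84 - 218)*(-48791) = ((1/84)*245 - 218)*(-48791) = (35/12 - 218)*(-48791) = -2581/12*(-48791) = 125929571/12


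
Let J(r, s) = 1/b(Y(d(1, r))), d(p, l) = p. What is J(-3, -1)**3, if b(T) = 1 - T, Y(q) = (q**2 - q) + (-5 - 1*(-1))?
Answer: 1/125 ≈ 0.0080000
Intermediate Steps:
Y(q) = -4 + q**2 - q (Y(q) = (q**2 - q) + (-5 + 1) = (q**2 - q) - 4 = -4 + q**2 - q)
J(r, s) = 1/5 (J(r, s) = 1/(1 - (-4 + 1**2 - 1*1)) = 1/(1 - (-4 + 1 - 1)) = 1/(1 - 1*(-4)) = 1/(1 + 4) = 1/5)
J(-3, -1)**3 = (1/5)**3 = 1/125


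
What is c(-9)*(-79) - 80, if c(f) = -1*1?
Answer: -1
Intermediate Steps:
c(f) = -1
c(-9)*(-79) - 80 = -1*(-79) - 80 = 79 - 80 = -1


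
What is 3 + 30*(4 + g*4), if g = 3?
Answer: 483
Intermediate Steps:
3 + 30*(4 + g*4) = 3 + 30*(4 + 3*4) = 3 + 30*(4 + 12) = 3 + 30*16 = 3 + 480 = 483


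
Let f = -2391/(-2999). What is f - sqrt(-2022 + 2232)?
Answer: 2391/2999 - sqrt(210) ≈ -13.694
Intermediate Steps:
f = 2391/2999 (f = -2391*(-1/2999) = 2391/2999 ≈ 0.79727)
f - sqrt(-2022 + 2232) = 2391/2999 - sqrt(-2022 + 2232) = 2391/2999 - sqrt(210)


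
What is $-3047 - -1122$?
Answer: $-1925$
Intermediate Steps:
$-3047 - -1122 = -3047 + 1122 = -1925$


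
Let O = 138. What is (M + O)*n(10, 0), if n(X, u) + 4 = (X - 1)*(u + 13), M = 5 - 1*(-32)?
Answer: 19775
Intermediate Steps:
M = 37 (M = 5 + 32 = 37)
n(X, u) = -4 + (-1 + X)*(13 + u) (n(X, u) = -4 + (X - 1)*(u + 13) = -4 + (-1 + X)*(13 + u))
(M + O)*n(10, 0) = (37 + 138)*(-17 - 1*0 + 13*10 + 10*0) = 175*(-17 + 0 + 130 + 0) = 175*113 = 19775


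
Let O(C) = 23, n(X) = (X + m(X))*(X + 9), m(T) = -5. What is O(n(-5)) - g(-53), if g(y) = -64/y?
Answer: 1155/53 ≈ 21.792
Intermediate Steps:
n(X) = (-5 + X)*(9 + X) (n(X) = (X - 5)*(X + 9) = (-5 + X)*(9 + X))
O(n(-5)) - g(-53) = 23 - (-64)/(-53) = 23 - (-64)*(-1)/53 = 23 - 1*64/53 = 23 - 64/53 = 1155/53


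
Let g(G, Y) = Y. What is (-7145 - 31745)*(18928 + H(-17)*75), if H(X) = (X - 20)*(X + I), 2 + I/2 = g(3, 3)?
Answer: -2354906170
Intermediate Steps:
I = 2 (I = -4 + 2*3 = -4 + 6 = 2)
H(X) = (-20 + X)*(2 + X) (H(X) = (X - 20)*(X + 2) = (-20 + X)*(2 + X))
(-7145 - 31745)*(18928 + H(-17)*75) = (-7145 - 31745)*(18928 + (-40 + (-17)² - 18*(-17))*75) = -38890*(18928 + (-40 + 289 + 306)*75) = -38890*(18928 + 555*75) = -38890*(18928 + 41625) = -38890*60553 = -2354906170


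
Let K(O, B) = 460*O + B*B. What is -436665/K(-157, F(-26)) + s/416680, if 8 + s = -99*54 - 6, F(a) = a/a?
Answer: 1513020653/250768441 ≈ 6.0335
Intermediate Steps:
F(a) = 1
s = -5360 (s = -8 + (-99*54 - 6) = -8 + (-5346 - 6) = -8 - 5352 = -5360)
K(O, B) = B² + 460*O (K(O, B) = 460*O + B² = B² + 460*O)
-436665/K(-157, F(-26)) + s/416680 = -436665/(1² + 460*(-157)) - 5360/416680 = -436665/(1 - 72220) - 5360*1/416680 = -436665/(-72219) - 134/10417 = -436665*(-1/72219) - 134/10417 = 145555/24073 - 134/10417 = 1513020653/250768441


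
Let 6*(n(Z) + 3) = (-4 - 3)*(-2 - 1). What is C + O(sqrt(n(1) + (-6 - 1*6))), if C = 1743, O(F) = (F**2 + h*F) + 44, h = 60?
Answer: 3551/2 + 30*I*sqrt(46) ≈ 1775.5 + 203.47*I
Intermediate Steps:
n(Z) = 1/2 (n(Z) = -3 + ((-4 - 3)*(-2 - 1))/6 = -3 + (-7*(-3))/6 = -3 + (1/6)*21 = -3 + 7/2 = 1/2)
O(F) = 44 + F**2 + 60*F (O(F) = (F**2 + 60*F) + 44 = 44 + F**2 + 60*F)
C + O(sqrt(n(1) + (-6 - 1*6))) = 1743 + (44 + (sqrt(1/2 + (-6 - 1*6)))**2 + 60*sqrt(1/2 + (-6 - 1*6))) = 1743 + (44 + (sqrt(1/2 + (-6 - 6)))**2 + 60*sqrt(1/2 + (-6 - 6))) = 1743 + (44 + (sqrt(1/2 - 12))**2 + 60*sqrt(1/2 - 12)) = 1743 + (44 + (sqrt(-23/2))**2 + 60*sqrt(-23/2)) = 1743 + (44 + (I*sqrt(46)/2)**2 + 60*(I*sqrt(46)/2)) = 1743 + (44 - 23/2 + 30*I*sqrt(46)) = 1743 + (65/2 + 30*I*sqrt(46)) = 3551/2 + 30*I*sqrt(46)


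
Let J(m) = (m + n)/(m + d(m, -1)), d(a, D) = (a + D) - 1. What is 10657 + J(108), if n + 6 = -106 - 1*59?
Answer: 2280535/214 ≈ 10657.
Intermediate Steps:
d(a, D) = -1 + D + a (d(a, D) = (D + a) - 1 = -1 + D + a)
n = -171 (n = -6 + (-106 - 1*59) = -6 + (-106 - 59) = -6 - 165 = -171)
J(m) = (-171 + m)/(-2 + 2*m) (J(m) = (m - 171)/(m + (-1 - 1 + m)) = (-171 + m)/(m + (-2 + m)) = (-171 + m)/(-2 + 2*m))
10657 + J(108) = 10657 + (-171 + 108)/(2*(-1 + 108)) = 10657 + (1/2)*(-63)/107 = 10657 + (1/2)*(1/107)*(-63) = 10657 - 63/214 = 2280535/214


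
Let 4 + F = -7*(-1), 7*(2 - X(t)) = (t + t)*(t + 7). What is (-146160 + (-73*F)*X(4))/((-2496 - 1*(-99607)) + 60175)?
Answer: -503457/550501 ≈ -0.91454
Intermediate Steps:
X(t) = 2 - 2*t*(7 + t)/7 (X(t) = 2 - (t + t)*(t + 7)/7 = 2 - 2*t*(7 + t)/7)
F = 3 (F = -4 - 7*(-1) = -4 + 7 = 3)
(-146160 + (-73*F)*X(4))/((-2496 - 1*(-99607)) + 60175) = (-146160 + (-73*3)*(2 - 2*4 - 2/7*4**2))/((-2496 - 1*(-99607)) + 60175) = (-146160 - 219*(2 - 8 - 2/7*16))/((-2496 + 99607) + 60175) = (-146160 - 219*(2 - 8 - 32/7))/(97111 + 60175) = (-146160 - 219*(-74/7))/157286 = (-146160 + 16206/7)*(1/157286) = -1006914/7*1/157286 = -503457/550501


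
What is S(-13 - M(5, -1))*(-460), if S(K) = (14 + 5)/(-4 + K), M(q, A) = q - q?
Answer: 8740/17 ≈ 514.12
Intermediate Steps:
M(q, A) = 0
S(K) = 19/(-4 + K)
S(-13 - M(5, -1))*(-460) = (19/(-4 + (-13 - 1*0)))*(-460) = (19/(-4 + (-13 + 0)))*(-460) = (19/(-4 - 13))*(-460) = (19/(-17))*(-460) = (19*(-1/17))*(-460) = -19/17*(-460) = 8740/17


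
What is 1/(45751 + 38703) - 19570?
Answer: -1652764779/84454 ≈ -19570.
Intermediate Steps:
1/(45751 + 38703) - 19570 = 1/84454 - 19570 = -1652764779/84454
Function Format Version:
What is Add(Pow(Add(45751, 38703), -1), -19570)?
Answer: Rational(-1652764779, 84454) ≈ -19570.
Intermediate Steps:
Add(Pow(Add(45751, 38703), -1), -19570) = Add(Pow(84454, -1), -19570) = Add(Rational(1, 84454), -19570) = Rational(-1652764779, 84454)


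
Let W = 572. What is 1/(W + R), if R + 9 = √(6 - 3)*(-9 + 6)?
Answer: 563/316942 + 3*√3/316942 ≈ 0.0017927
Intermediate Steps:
R = -9 - 3*√3 (R = -9 + √(6 - 3)*(-9 + 6) = -9 + √3*(-3) = -9 - 3*√3 ≈ -14.196)
1/(W + R) = 1/(572 + (-9 - 3*√3)) = 1/(563 - 3*√3)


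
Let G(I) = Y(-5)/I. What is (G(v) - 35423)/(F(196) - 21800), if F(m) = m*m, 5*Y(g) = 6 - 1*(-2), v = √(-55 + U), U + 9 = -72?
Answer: -35423/16616 - I*√34/706180 ≈ -2.1319 - 8.257e-6*I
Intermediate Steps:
U = -81 (U = -9 - 72 = -81)
v = 2*I*√34 (v = √(-55 - 81) = √(-136) = 2*I*√34 ≈ 11.662*I)
Y(g) = 8/5 (Y(g) = (6 - 1*(-2))/5 = (6 + 2)/5 = (⅕)*8 = 8/5)
F(m) = m²
G(I) = 8/(5*I)
(G(v) - 35423)/(F(196) - 21800) = (8/(5*((2*I*√34))) - 35423)/(196² - 21800) = (8*(-I*√34/68)/5 - 35423)/(38416 - 21800) = (-2*I*√34/85 - 35423)/16616 = (-35423 - 2*I*√34/85)*(1/16616) = -35423/16616 - I*√34/706180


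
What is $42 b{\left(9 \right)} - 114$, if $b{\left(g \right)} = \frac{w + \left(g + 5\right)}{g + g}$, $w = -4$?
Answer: $- \frac{272}{3} \approx -90.667$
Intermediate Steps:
$b{\left(g \right)} = \frac{1 + g}{2 g}$ ($b{\left(g \right)} = \frac{-4 + \left(g + 5\right)}{g + g} = \frac{-4 + \left(5 + g\right)}{2 g} = \left(1 + g\right) \frac{1}{2 g} = \frac{1 + g}{2 g}$)
$42 b{\left(9 \right)} - 114 = 42 \frac{1 + 9}{2 \cdot 9} - 114 = 42 \cdot \frac{1}{2} \cdot \frac{1}{9} \cdot 10 - 114 = 42 \cdot \frac{5}{9} - 114 = \frac{70}{3} - 114 = - \frac{272}{3}$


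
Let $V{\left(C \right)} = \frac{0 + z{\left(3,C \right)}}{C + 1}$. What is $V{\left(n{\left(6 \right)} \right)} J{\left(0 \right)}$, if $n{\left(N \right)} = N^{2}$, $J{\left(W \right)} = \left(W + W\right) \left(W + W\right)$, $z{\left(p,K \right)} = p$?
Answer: $0$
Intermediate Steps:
$J{\left(W \right)} = 4 W^{2}$ ($J{\left(W \right)} = 2 W 2 W = 4 W^{2}$)
$V{\left(C \right)} = \frac{3}{1 + C}$ ($V{\left(C \right)} = \frac{0 + 3}{C + 1} = \frac{3}{1 + C}$)
$V{\left(n{\left(6 \right)} \right)} J{\left(0 \right)} = \frac{3}{1 + 6^{2}} \cdot 4 \cdot 0^{2} = \frac{3}{1 + 36} \cdot 4 \cdot 0 = \frac{3}{37} \cdot 0 = 0$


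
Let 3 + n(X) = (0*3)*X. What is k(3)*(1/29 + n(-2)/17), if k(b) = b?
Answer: -210/493 ≈ -0.42596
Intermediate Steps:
n(X) = -3 (n(X) = -3 + (0*3)*X = -3 + 0*X = -3 + 0 = -3)
k(3)*(1/29 + n(-2)/17) = 3*(1/29 - 3/17) = 3*(-70/493) = -210/493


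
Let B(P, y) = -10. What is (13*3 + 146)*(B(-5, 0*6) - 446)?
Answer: -84360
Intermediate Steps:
(13*3 + 146)*(B(-5, 0*6) - 446) = (13*3 + 146)*(-10 - 446) = (39 + 146)*(-456) = 185*(-456) = -84360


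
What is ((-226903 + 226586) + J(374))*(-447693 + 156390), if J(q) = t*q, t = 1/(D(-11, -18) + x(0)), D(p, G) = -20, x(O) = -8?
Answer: 1347276375/14 ≈ 9.6234e+7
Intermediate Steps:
t = -1/28 (t = 1/(-20 - 8) = 1/(-28) = -1/28 ≈ -0.035714)
J(q) = -q/28
((-226903 + 226586) + J(374))*(-447693 + 156390) = ((-226903 + 226586) - 1/28*374)*(-447693 + 156390) = (-317 - 187/14)*(-291303) = -4625/14*(-291303) = 1347276375/14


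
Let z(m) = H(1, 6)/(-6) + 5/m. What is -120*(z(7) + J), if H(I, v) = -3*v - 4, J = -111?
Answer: 89560/7 ≈ 12794.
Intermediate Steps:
H(I, v) = -4 - 3*v
z(m) = 11/3 + 5/m (z(m) = (-4 - 3*6)/(-6) + 5/m = (-4 - 18)*(-⅙) + 5/m = -22*(-⅙) + 5/m = 11/3 + 5/m)
-120*(z(7) + J) = -120*((11/3 + 5/7) - 111) = -120*(92/21 - 111) = -120*(-2239/21) = 89560/7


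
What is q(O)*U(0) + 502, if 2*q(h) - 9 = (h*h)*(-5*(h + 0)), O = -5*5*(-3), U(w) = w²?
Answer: 502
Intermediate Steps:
O = 75 (O = -25*(-3) = 75)
q(h) = 9/2 - 5*h³/2 (q(h) = 9/2 + ((h*h)*(-5*(h + 0)))/2 = 9/2 + (h²*(-5*h))/2 = 9/2 + (-5*h³)/2 = 9/2 - 5*h³/2)
q(O)*U(0) + 502 = (9/2 - 5/2*75³)*0² + 502 = (9/2 - 5/2*421875)*0 + 502 = (9/2 - 2109375/2)*0 + 502 = -1054683*0 + 502 = 0 + 502 = 502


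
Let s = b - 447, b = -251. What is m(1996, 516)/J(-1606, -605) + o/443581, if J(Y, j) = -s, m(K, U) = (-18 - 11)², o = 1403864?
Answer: 1352948693/309619538 ≈ 4.3697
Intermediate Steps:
m(K, U) = 841 (m(K, U) = (-29)² = 841)
s = -698 (s = -251 - 447 = -698)
J(Y, j) = 698 (J(Y, j) = -1*(-698) = 698)
m(1996, 516)/J(-1606, -605) + o/443581 = 841/698 + 1403864/443581 = 1352948693/309619538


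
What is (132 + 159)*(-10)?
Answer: -2910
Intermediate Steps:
(132 + 159)*(-10) = 291*(-10) = -2910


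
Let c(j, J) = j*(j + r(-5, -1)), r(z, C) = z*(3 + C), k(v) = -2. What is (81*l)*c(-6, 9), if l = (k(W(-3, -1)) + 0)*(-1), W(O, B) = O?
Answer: 15552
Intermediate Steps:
c(j, J) = j*(-10 + j) (c(j, J) = j*(j - 5*(3 - 1)) = j*(j - 5*2) = j*(j - 10) = j*(-10 + j))
l = 2 (l = (-2 + 0)*(-1) = -2*(-1) = 2)
(81*l)*c(-6, 9) = (81*2)*(-6*(-10 - 6)) = 162*(-6*(-16)) = 162*96 = 15552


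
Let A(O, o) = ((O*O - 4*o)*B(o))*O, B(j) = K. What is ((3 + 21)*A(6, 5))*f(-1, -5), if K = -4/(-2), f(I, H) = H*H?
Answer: 115200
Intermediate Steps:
f(I, H) = H**2
K = 2 (K = -4*(-1/2) = 2)
B(j) = 2
A(O, o) = O*(-8*o + 2*O**2) (A(O, o) = ((O*O - 4*o)*2)*O = ((O**2 - 4*o)*2)*O = (-8*o + 2*O**2)*O = O*(-8*o + 2*O**2))
((3 + 21)*A(6, 5))*f(-1, -5) = ((3 + 21)*(2*6*(6**2 - 4*5)))*(-5)**2 = (24*(2*6*(36 - 20)))*25 = (24*(2*6*16))*25 = (24*192)*25 = 4608*25 = 115200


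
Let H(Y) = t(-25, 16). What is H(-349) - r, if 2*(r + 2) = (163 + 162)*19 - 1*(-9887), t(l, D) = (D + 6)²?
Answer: -7545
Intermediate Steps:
t(l, D) = (6 + D)²
H(Y) = 484 (H(Y) = (6 + 16)² = 22² = 484)
r = 8029 (r = -2 + ((163 + 162)*19 - 1*(-9887))/2 = -2 + (325*19 + 9887)/2 = -2 + (6175 + 9887)/2 = -2 + (½)*16062 = -2 + 8031 = 8029)
H(-349) - r = 484 - 1*8029 = 484 - 8029 = -7545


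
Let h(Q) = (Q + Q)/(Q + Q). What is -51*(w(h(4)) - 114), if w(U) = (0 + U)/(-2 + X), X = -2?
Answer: 23307/4 ≈ 5826.8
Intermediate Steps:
h(Q) = 1 (h(Q) = (2*Q)/((2*Q)) = (2*Q)*(1/(2*Q)) = 1)
w(U) = -U/4 (w(U) = (0 + U)/(-2 - 2) = U/(-4) = U*(-¼) = -U/4)
-51*(w(h(4)) - 114) = -51*(-¼*1 - 114) = -51*(-¼ - 114) = -51*(-457/4) = 23307/4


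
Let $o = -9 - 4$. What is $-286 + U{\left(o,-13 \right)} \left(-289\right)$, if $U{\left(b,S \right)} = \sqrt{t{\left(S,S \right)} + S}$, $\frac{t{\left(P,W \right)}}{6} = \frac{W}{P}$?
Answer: $-286 - 289 i \sqrt{7} \approx -286.0 - 764.62 i$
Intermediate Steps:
$o = -13$
$t{\left(P,W \right)} = \frac{6 W}{P}$ ($t{\left(P,W \right)} = 6 \frac{W}{P} = \frac{6 W}{P}$)
$U{\left(b,S \right)} = \sqrt{6 + S}$ ($U{\left(b,S \right)} = \sqrt{\frac{6 S}{S} + S} = \sqrt{6 + S}$)
$-286 + U{\left(o,-13 \right)} \left(-289\right) = -286 + \sqrt{6 - 13} \left(-289\right) = -286 + \sqrt{-7} \left(-289\right) = -286 + i \sqrt{7} \left(-289\right) = -286 - 289 i \sqrt{7}$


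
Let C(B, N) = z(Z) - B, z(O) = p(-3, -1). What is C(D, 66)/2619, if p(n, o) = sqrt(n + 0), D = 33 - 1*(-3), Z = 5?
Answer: -4/291 + I*sqrt(3)/2619 ≈ -0.013746 + 0.00066134*I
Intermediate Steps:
D = 36 (D = 33 + 3 = 36)
p(n, o) = sqrt(n)
z(O) = I*sqrt(3) (z(O) = sqrt(-3) = I*sqrt(3))
C(B, N) = -B + I*sqrt(3) (C(B, N) = I*sqrt(3) - B = -B + I*sqrt(3))
C(D, 66)/2619 = (-1*36 + I*sqrt(3))/2619 = (-36 + I*sqrt(3))*(1/2619) = -4/291 + I*sqrt(3)/2619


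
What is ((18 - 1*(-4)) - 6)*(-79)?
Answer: -1264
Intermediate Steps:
((18 - 1*(-4)) - 6)*(-79) = ((18 + 4) - 6)*(-79) = (22 - 6)*(-79) = 16*(-79) = -1264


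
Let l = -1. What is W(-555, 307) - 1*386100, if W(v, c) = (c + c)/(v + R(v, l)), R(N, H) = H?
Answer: -107336107/278 ≈ -3.8610e+5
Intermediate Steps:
W(v, c) = 2*c/(-1 + v) (W(v, c) = (c + c)/(v - 1) = (2*c)/(-1 + v) = 2*c/(-1 + v))
W(-555, 307) - 1*386100 = 2*307/(-1 - 555) - 1*386100 = 2*307/(-556) - 386100 = 2*307*(-1/556) - 386100 = -307/278 - 386100 = -107336107/278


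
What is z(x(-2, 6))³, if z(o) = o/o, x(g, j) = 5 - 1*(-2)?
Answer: 1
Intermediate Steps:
x(g, j) = 7 (x(g, j) = 5 + 2 = 7)
z(o) = 1
z(x(-2, 6))³ = 1³ = 1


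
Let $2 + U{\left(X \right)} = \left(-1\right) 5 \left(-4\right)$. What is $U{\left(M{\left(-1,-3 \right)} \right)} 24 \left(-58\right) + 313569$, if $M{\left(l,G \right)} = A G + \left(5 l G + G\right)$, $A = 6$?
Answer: $288513$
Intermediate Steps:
$M{\left(l,G \right)} = 7 G + 5 G l$ ($M{\left(l,G \right)} = 6 G + \left(5 l G + G\right) = 6 G + \left(5 G l + G\right) = 6 G + \left(G + 5 G l\right) = 7 G + 5 G l$)
$U{\left(X \right)} = 18$ ($U{\left(X \right)} = -2 + \left(-1\right) 5 \left(-4\right) = -2 - -20 = -2 + 20 = 18$)
$U{\left(M{\left(-1,-3 \right)} \right)} 24 \left(-58\right) + 313569 = 18 \cdot 24 \left(-58\right) + 313569 = 432 \left(-58\right) + 313569 = -25056 + 313569 = 288513$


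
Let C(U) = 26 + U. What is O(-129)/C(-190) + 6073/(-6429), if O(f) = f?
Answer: -166631/1054356 ≈ -0.15804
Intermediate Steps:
O(-129)/C(-190) + 6073/(-6429) = -129/(26 - 190) + 6073/(-6429) = -129/(-164) + 6073*(-1/6429) = -129*(-1/164) - 6073/6429 = 129/164 - 6073/6429 = -166631/1054356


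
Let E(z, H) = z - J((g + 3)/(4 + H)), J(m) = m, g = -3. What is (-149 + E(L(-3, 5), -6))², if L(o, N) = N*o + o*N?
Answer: 32041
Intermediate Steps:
L(o, N) = 2*N*o (L(o, N) = N*o + N*o = 2*N*o)
E(z, H) = z (E(z, H) = z - (-3 + 3)/(4 + H) = z - 0/(4 + H) = z - 1*0 = z + 0 = z)
(-149 + E(L(-3, 5), -6))² = (-149 + 2*5*(-3))² = (-149 - 30)² = (-179)² = 32041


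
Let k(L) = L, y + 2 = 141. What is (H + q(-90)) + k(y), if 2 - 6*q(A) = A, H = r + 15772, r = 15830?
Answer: 95269/3 ≈ 31756.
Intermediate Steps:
H = 31602 (H = 15830 + 15772 = 31602)
y = 139 (y = -2 + 141 = 139)
q(A) = 1/3 - A/6
(H + q(-90)) + k(y) = (31602 + (1/3 - 1/6*(-90))) + 139 = (31602 + (1/3 + 15)) + 139 = (31602 + 46/3) + 139 = 94852/3 + 139 = 95269/3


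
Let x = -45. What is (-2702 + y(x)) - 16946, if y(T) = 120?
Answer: -19528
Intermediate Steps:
(-2702 + y(x)) - 16946 = (-2702 + 120) - 16946 = -2582 - 16946 = -19528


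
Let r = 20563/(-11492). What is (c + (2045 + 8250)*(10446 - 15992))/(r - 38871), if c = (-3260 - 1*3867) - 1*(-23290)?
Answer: 655962291244/446726095 ≈ 1468.4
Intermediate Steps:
r = -20563/11492 (r = 20563*(-1/11492) = -20563/11492 ≈ -1.7893)
c = 16163 (c = (-3260 - 3867) + 23290 = -7127 + 23290 = 16163)
(c + (2045 + 8250)*(10446 - 15992))/(r - 38871) = (16163 + (2045 + 8250)*(10446 - 15992))/(-20563/11492 - 38871) = (16163 + 10295*(-5546))/(-446726095/11492) = (16163 - 57096070)*(-11492/446726095) = -57079907*(-11492/446726095) = 655962291244/446726095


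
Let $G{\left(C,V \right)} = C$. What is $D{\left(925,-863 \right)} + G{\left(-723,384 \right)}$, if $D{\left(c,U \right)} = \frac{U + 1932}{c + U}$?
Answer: $- \frac{43757}{62} \approx -705.76$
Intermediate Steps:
$D{\left(c,U \right)} = \frac{1932 + U}{U + c}$
$D{\left(925,-863 \right)} + G{\left(-723,384 \right)} = \frac{1932 - 863}{-863 + 925} - 723 = \frac{1}{62} \cdot 1069 - 723 = \frac{1069}{62} - 723 = - \frac{43757}{62}$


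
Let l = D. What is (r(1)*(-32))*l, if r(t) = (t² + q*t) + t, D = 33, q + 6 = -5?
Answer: 9504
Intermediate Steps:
q = -11 (q = -6 - 5 = -11)
r(t) = t² - 10*t (r(t) = (t² - 11*t) + t = t² - 10*t)
l = 33
(r(1)*(-32))*l = ((1*(-10 + 1))*(-32))*33 = ((1*(-9))*(-32))*33 = -9*(-32)*33 = 288*33 = 9504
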